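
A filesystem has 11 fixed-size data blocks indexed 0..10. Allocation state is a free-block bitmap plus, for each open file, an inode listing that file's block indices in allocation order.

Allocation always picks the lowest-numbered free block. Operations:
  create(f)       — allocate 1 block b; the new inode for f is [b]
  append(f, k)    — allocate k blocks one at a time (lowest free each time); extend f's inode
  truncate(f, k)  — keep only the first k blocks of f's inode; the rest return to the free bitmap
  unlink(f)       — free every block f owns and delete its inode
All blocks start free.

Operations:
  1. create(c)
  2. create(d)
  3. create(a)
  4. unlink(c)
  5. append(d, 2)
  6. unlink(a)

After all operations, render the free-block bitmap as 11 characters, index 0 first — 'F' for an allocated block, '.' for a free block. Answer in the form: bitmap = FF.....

  1. create(c)  ⇒  F..........  {c→[0]}
  2. create(d)  ⇒  FF.........  {c→[0]; d→[1]}
  3. create(a)  ⇒  FFF........  {a→[2]; c→[0]; d→[1]}
  4. unlink(c)  ⇒  .FF........  {a→[2]; d→[1]}
  5. append(d, 2)  ⇒  FFFF.......  {a→[2]; d→[1, 0, 3]}
  6. unlink(a)  ⇒  FF.F.......  {d→[1, 0, 3]}

bitmap = FF.F.......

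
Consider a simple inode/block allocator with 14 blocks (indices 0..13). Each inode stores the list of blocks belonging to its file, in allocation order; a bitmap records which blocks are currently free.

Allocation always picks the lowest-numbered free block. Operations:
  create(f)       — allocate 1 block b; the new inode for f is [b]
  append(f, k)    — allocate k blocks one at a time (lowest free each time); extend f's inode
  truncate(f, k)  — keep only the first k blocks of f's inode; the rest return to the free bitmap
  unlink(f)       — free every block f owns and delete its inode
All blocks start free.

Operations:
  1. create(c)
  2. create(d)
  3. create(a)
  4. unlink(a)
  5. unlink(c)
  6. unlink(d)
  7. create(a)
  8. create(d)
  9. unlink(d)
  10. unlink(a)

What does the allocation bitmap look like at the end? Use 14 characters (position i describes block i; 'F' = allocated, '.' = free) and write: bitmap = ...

after create(c) → c:[0]  free=[F.............]
after create(d) → c:[0], d:[1]  free=[FF............]
after create(a) → a:[2], c:[0], d:[1]  free=[FFF...........]
after unlink(a) → c:[0], d:[1]  free=[FF............]
after unlink(c) → d:[1]  free=[.F............]
after unlink(d) →   free=[..............]
after create(a) → a:[0]  free=[F.............]
after create(d) → a:[0], d:[1]  free=[FF............]
after unlink(d) → a:[0]  free=[F.............]
after unlink(a) →   free=[..............]

bitmap = ..............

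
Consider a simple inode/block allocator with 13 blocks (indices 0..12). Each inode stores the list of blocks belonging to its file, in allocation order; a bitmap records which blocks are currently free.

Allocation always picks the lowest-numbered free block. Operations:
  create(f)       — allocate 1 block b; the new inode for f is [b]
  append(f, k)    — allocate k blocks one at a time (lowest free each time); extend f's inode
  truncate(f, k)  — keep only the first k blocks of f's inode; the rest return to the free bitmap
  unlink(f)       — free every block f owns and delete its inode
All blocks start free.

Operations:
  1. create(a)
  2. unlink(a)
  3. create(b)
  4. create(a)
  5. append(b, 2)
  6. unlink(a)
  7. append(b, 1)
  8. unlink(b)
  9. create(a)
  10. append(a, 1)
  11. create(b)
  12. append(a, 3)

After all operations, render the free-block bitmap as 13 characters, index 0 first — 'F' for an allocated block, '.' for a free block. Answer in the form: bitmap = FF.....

bitmap = FFFFFF.......

after create(a) → a:[0]  free=[F............]
after unlink(a) →   free=[.............]
after create(b) → b:[0]  free=[F............]
after create(a) → a:[1], b:[0]  free=[FF...........]
after append(b, 2) → a:[1], b:[0, 2, 3]  free=[FFFF.........]
after unlink(a) → b:[0, 2, 3]  free=[F.FF.........]
after append(b, 1) → b:[0, 2, 3, 1]  free=[FFFF.........]
after unlink(b) →   free=[.............]
after create(a) → a:[0]  free=[F............]
after append(a, 1) → a:[0, 1]  free=[FF...........]
after create(b) → a:[0, 1], b:[2]  free=[FFF..........]
after append(a, 3) → a:[0, 1, 3, 4, 5], b:[2]  free=[FFFFFF.......]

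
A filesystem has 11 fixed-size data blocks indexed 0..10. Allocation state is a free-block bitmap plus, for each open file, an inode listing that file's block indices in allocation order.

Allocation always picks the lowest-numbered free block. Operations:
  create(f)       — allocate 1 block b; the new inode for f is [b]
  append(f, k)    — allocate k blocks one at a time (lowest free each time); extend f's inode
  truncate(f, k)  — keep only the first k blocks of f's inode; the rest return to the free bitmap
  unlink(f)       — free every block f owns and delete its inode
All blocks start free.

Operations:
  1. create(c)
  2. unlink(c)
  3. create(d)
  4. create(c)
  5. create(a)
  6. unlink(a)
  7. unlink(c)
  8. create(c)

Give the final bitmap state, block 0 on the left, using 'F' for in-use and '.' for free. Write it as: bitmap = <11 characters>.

bitmap = FF.........

[1] create(c) — c=0 (map F..........)
[2] unlink(c) —  (map ...........)
[3] create(d) — d=0 (map F..........)
[4] create(c) — c=1 d=0 (map FF.........)
[5] create(a) — a=2 c=1 d=0 (map FFF........)
[6] unlink(a) — c=1 d=0 (map FF.........)
[7] unlink(c) — d=0 (map F..........)
[8] create(c) — c=1 d=0 (map FF.........)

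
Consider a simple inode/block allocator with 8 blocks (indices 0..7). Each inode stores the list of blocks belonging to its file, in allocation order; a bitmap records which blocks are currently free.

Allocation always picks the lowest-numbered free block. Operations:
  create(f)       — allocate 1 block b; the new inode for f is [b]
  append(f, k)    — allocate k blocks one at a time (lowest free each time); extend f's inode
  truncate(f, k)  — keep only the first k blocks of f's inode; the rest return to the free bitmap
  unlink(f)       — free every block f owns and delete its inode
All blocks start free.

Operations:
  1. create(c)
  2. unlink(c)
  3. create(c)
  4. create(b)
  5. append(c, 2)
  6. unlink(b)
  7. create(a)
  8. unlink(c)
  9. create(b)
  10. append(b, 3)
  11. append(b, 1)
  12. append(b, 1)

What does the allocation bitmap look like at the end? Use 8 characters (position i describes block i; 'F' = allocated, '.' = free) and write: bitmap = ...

bitmap = FFFFFFF.

[1] create(c) — c=0 (map F.......)
[2] unlink(c) —  (map ........)
[3] create(c) — c=0 (map F.......)
[4] create(b) — b=1 c=0 (map FF......)
[5] append(c, 2) — b=1 c=0,2,3 (map FFFF....)
[6] unlink(b) — c=0,2,3 (map F.FF....)
[7] create(a) — a=1 c=0,2,3 (map FFFF....)
[8] unlink(c) — a=1 (map .F......)
[9] create(b) — a=1 b=0 (map FF......)
[10] append(b, 3) — a=1 b=0,2,3,4 (map FFFFF...)
[11] append(b, 1) — a=1 b=0,2,3,4,5 (map FFFFFF..)
[12] append(b, 1) — a=1 b=0,2,3,4,5,6 (map FFFFFFF.)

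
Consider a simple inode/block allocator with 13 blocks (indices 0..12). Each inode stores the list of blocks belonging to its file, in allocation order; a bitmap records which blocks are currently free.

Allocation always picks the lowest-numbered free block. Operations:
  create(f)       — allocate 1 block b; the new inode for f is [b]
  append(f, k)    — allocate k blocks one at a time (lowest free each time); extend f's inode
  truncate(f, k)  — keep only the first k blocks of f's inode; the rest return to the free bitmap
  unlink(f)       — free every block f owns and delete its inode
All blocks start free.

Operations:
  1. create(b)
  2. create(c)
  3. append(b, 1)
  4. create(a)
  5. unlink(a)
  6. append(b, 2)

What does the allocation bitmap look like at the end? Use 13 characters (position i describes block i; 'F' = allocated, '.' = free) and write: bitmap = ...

create(b): bitmap=F............ | b=[0]
create(c): bitmap=FF........... | b=[0] c=[1]
append(b, 1): bitmap=FFF.......... | b=[0, 2] c=[1]
create(a): bitmap=FFFF......... | a=[3] b=[0, 2] c=[1]
unlink(a): bitmap=FFF.......... | b=[0, 2] c=[1]
append(b, 2): bitmap=FFFFF........ | b=[0, 2, 3, 4] c=[1]

bitmap = FFFFF........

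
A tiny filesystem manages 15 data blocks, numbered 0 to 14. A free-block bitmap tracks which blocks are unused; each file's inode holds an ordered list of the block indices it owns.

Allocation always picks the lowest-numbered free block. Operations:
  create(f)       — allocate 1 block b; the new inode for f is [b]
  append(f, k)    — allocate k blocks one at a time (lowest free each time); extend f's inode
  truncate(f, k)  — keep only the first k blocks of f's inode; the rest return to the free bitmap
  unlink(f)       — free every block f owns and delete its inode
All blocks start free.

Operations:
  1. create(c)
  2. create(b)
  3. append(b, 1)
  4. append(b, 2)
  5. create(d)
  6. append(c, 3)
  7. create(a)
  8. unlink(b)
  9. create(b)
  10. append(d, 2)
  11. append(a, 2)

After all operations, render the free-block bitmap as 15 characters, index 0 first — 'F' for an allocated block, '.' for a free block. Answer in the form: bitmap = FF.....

bitmap = FFFFFFFFFFF....

  1. create(c)  ⇒  F..............  {c→[0]}
  2. create(b)  ⇒  FF.............  {b→[1]; c→[0]}
  3. append(b, 1)  ⇒  FFF............  {b→[1, 2]; c→[0]}
  4. append(b, 2)  ⇒  FFFFF..........  {b→[1, 2, 3, 4]; c→[0]}
  5. create(d)  ⇒  FFFFFF.........  {b→[1, 2, 3, 4]; c→[0]; d→[5]}
  6. append(c, 3)  ⇒  FFFFFFFFF......  {b→[1, 2, 3, 4]; c→[0, 6, 7, 8]; d→[5]}
  7. create(a)  ⇒  FFFFFFFFFF.....  {a→[9]; b→[1, 2, 3, 4]; c→[0, 6, 7, 8]; d→[5]}
  8. unlink(b)  ⇒  F....FFFFF.....  {a→[9]; c→[0, 6, 7, 8]; d→[5]}
  9. create(b)  ⇒  FF...FFFFF.....  {a→[9]; b→[1]; c→[0, 6, 7, 8]; d→[5]}
  10. append(d, 2)  ⇒  FFFF.FFFFF.....  {a→[9]; b→[1]; c→[0, 6, 7, 8]; d→[5, 2, 3]}
  11. append(a, 2)  ⇒  FFFFFFFFFFF....  {a→[9, 4, 10]; b→[1]; c→[0, 6, 7, 8]; d→[5, 2, 3]}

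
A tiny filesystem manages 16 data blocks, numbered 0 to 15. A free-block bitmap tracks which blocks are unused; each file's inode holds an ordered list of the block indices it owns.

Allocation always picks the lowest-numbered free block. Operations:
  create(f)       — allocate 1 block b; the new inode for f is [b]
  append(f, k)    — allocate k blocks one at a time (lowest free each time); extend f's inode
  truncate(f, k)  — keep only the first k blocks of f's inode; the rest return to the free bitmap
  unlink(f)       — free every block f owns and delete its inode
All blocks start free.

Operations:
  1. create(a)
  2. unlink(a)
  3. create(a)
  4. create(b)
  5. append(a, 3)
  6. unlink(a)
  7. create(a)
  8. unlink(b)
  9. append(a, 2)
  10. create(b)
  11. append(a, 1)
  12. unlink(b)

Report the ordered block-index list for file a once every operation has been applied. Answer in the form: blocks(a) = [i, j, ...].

blocks(a) = [0, 1, 2, 4]

create(a): bitmap=F............... | a=[0]
unlink(a): bitmap=................ | 
create(a): bitmap=F............... | a=[0]
create(b): bitmap=FF.............. | a=[0] b=[1]
append(a, 3): bitmap=FFFFF........... | a=[0, 2, 3, 4] b=[1]
unlink(a): bitmap=.F.............. | b=[1]
create(a): bitmap=FF.............. | a=[0] b=[1]
unlink(b): bitmap=F............... | a=[0]
append(a, 2): bitmap=FFF............. | a=[0, 1, 2]
create(b): bitmap=FFFF............ | a=[0, 1, 2] b=[3]
append(a, 1): bitmap=FFFFF........... | a=[0, 1, 2, 4] b=[3]
unlink(b): bitmap=FFF.F........... | a=[0, 1, 2, 4]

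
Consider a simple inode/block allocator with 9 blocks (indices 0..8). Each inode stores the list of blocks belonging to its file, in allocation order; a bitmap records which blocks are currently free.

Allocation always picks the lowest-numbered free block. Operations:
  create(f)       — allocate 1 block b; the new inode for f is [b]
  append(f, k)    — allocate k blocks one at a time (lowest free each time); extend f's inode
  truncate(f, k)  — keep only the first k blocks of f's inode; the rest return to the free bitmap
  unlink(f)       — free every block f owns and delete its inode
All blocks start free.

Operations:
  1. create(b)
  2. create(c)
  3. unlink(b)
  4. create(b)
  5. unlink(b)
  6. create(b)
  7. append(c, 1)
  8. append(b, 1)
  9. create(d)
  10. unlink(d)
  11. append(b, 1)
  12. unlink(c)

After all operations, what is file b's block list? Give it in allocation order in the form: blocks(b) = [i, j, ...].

create(b): bitmap=F........ | b=[0]
create(c): bitmap=FF....... | b=[0] c=[1]
unlink(b): bitmap=.F....... | c=[1]
create(b): bitmap=FF....... | b=[0] c=[1]
unlink(b): bitmap=.F....... | c=[1]
create(b): bitmap=FF....... | b=[0] c=[1]
append(c, 1): bitmap=FFF...... | b=[0] c=[1, 2]
append(b, 1): bitmap=FFFF..... | b=[0, 3] c=[1, 2]
create(d): bitmap=FFFFF.... | b=[0, 3] c=[1, 2] d=[4]
unlink(d): bitmap=FFFF..... | b=[0, 3] c=[1, 2]
append(b, 1): bitmap=FFFFF.... | b=[0, 3, 4] c=[1, 2]
unlink(c): bitmap=F..FF.... | b=[0, 3, 4]

blocks(b) = [0, 3, 4]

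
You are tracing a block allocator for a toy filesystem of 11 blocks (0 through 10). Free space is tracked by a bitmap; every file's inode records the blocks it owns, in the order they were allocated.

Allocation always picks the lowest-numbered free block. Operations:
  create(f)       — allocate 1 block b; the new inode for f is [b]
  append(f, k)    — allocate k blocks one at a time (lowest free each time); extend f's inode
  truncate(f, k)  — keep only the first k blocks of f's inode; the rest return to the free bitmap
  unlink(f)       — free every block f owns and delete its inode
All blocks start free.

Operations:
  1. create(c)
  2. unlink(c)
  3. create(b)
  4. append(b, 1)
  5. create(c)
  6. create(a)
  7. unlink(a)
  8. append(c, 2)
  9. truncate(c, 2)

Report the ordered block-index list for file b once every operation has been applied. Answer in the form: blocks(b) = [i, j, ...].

create(c): bitmap=F.......... | c=[0]
unlink(c): bitmap=........... | 
create(b): bitmap=F.......... | b=[0]
append(b, 1): bitmap=FF......... | b=[0, 1]
create(c): bitmap=FFF........ | b=[0, 1] c=[2]
create(a): bitmap=FFFF....... | a=[3] b=[0, 1] c=[2]
unlink(a): bitmap=FFF........ | b=[0, 1] c=[2]
append(c, 2): bitmap=FFFFF...... | b=[0, 1] c=[2, 3, 4]
truncate(c, 2): bitmap=FFFF....... | b=[0, 1] c=[2, 3]

blocks(b) = [0, 1]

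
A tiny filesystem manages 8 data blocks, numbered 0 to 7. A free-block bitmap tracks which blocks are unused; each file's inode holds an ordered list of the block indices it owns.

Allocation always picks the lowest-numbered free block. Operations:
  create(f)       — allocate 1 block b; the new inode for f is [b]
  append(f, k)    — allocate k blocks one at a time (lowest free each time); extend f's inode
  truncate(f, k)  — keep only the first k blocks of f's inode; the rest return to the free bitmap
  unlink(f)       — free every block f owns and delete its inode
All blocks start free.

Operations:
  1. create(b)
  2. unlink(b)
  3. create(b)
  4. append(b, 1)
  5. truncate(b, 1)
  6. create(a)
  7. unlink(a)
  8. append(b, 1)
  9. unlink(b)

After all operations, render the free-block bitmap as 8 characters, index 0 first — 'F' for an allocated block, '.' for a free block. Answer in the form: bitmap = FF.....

bitmap = ........

create(b): bitmap=F....... | b=[0]
unlink(b): bitmap=........ | 
create(b): bitmap=F....... | b=[0]
append(b, 1): bitmap=FF...... | b=[0, 1]
truncate(b, 1): bitmap=F....... | b=[0]
create(a): bitmap=FF...... | a=[1] b=[0]
unlink(a): bitmap=F....... | b=[0]
append(b, 1): bitmap=FF...... | b=[0, 1]
unlink(b): bitmap=........ | 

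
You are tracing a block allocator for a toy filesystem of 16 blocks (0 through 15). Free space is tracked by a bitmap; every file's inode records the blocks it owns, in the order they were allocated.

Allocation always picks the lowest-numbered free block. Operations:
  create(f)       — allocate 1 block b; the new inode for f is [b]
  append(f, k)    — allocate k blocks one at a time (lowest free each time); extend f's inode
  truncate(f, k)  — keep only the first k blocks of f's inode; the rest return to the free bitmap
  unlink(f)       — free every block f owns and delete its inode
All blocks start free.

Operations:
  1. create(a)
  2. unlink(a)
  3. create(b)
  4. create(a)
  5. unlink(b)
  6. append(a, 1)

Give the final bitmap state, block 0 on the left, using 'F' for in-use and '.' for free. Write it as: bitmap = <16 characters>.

create(a): bitmap=F............... | a=[0]
unlink(a): bitmap=................ | 
create(b): bitmap=F............... | b=[0]
create(a): bitmap=FF.............. | a=[1] b=[0]
unlink(b): bitmap=.F.............. | a=[1]
append(a, 1): bitmap=FF.............. | a=[1, 0]

bitmap = FF..............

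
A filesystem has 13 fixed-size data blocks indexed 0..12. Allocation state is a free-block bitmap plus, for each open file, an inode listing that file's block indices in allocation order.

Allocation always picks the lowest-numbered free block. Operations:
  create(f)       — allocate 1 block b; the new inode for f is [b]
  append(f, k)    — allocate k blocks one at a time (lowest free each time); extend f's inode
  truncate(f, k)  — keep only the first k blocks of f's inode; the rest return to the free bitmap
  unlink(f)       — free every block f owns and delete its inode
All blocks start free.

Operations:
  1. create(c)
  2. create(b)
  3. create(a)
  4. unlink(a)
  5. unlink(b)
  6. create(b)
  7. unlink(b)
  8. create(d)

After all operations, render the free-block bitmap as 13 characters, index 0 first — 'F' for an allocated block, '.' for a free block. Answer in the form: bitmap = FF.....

bitmap = FF...........

[1] create(c) — c=0 (map F............)
[2] create(b) — b=1 c=0 (map FF...........)
[3] create(a) — a=2 b=1 c=0 (map FFF..........)
[4] unlink(a) — b=1 c=0 (map FF...........)
[5] unlink(b) — c=0 (map F............)
[6] create(b) — b=1 c=0 (map FF...........)
[7] unlink(b) — c=0 (map F............)
[8] create(d) — c=0 d=1 (map FF...........)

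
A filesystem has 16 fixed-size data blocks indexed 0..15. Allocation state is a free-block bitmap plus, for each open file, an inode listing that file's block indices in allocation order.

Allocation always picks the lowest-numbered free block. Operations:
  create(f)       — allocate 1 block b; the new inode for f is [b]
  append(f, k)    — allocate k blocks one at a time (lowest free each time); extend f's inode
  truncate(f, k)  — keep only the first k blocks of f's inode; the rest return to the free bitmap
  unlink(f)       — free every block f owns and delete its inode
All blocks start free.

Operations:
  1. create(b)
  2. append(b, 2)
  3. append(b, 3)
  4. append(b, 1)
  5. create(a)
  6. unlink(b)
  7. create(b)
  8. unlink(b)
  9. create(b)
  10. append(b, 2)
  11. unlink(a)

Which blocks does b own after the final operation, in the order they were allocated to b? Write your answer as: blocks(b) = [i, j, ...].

blocks(b) = [0, 1, 2]

  1. create(b)  ⇒  F...............  {b→[0]}
  2. append(b, 2)  ⇒  FFF.............  {b→[0, 1, 2]}
  3. append(b, 3)  ⇒  FFFFFF..........  {b→[0, 1, 2, 3, 4, 5]}
  4. append(b, 1)  ⇒  FFFFFFF.........  {b→[0, 1, 2, 3, 4, 5, 6]}
  5. create(a)  ⇒  FFFFFFFF........  {a→[7]; b→[0, 1, 2, 3, 4, 5, 6]}
  6. unlink(b)  ⇒  .......F........  {a→[7]}
  7. create(b)  ⇒  F......F........  {a→[7]; b→[0]}
  8. unlink(b)  ⇒  .......F........  {a→[7]}
  9. create(b)  ⇒  F......F........  {a→[7]; b→[0]}
  10. append(b, 2)  ⇒  FFF....F........  {a→[7]; b→[0, 1, 2]}
  11. unlink(a)  ⇒  FFF.............  {b→[0, 1, 2]}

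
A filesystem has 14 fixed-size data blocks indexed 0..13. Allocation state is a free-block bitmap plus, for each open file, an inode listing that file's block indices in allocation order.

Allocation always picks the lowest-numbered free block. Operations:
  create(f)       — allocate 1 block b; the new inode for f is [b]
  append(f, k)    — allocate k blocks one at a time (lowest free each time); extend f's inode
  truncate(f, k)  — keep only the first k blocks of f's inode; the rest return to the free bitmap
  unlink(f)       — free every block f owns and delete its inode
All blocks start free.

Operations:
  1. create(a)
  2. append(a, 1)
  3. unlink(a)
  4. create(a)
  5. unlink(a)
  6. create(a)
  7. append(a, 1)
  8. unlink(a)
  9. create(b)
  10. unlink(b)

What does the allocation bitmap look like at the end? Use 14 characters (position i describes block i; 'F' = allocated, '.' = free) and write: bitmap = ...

bitmap = ..............

after create(a) → a:[0]  free=[F.............]
after append(a, 1) → a:[0, 1]  free=[FF............]
after unlink(a) →   free=[..............]
after create(a) → a:[0]  free=[F.............]
after unlink(a) →   free=[..............]
after create(a) → a:[0]  free=[F.............]
after append(a, 1) → a:[0, 1]  free=[FF............]
after unlink(a) →   free=[..............]
after create(b) → b:[0]  free=[F.............]
after unlink(b) →   free=[..............]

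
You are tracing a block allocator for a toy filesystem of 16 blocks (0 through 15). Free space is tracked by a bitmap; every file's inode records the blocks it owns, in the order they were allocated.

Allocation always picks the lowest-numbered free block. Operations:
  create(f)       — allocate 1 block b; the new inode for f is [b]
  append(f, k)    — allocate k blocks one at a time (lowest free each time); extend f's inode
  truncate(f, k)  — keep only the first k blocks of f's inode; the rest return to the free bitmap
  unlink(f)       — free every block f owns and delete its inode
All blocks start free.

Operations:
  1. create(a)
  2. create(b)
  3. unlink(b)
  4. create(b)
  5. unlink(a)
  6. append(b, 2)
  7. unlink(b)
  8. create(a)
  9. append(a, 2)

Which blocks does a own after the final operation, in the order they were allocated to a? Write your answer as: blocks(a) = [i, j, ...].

blocks(a) = [0, 1, 2]

  1. create(a)  ⇒  F...............  {a→[0]}
  2. create(b)  ⇒  FF..............  {a→[0]; b→[1]}
  3. unlink(b)  ⇒  F...............  {a→[0]}
  4. create(b)  ⇒  FF..............  {a→[0]; b→[1]}
  5. unlink(a)  ⇒  .F..............  {b→[1]}
  6. append(b, 2)  ⇒  FFF.............  {b→[1, 0, 2]}
  7. unlink(b)  ⇒  ................  {}
  8. create(a)  ⇒  F...............  {a→[0]}
  9. append(a, 2)  ⇒  FFF.............  {a→[0, 1, 2]}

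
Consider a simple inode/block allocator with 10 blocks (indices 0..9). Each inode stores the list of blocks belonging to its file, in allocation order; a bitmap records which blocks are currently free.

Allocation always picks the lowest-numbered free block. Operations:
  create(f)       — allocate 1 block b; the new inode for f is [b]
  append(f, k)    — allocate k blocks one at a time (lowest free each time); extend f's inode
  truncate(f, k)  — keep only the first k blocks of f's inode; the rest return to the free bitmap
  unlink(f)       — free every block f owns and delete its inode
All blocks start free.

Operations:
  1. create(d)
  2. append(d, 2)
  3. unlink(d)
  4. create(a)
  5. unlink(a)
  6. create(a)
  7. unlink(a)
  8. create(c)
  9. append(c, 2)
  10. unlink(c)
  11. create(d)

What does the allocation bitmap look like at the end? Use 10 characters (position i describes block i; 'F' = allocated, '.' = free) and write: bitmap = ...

after create(d) → d:[0]  free=[F.........]
after append(d, 2) → d:[0, 1, 2]  free=[FFF.......]
after unlink(d) →   free=[..........]
after create(a) → a:[0]  free=[F.........]
after unlink(a) →   free=[..........]
after create(a) → a:[0]  free=[F.........]
after unlink(a) →   free=[..........]
after create(c) → c:[0]  free=[F.........]
after append(c, 2) → c:[0, 1, 2]  free=[FFF.......]
after unlink(c) →   free=[..........]
after create(d) → d:[0]  free=[F.........]

bitmap = F.........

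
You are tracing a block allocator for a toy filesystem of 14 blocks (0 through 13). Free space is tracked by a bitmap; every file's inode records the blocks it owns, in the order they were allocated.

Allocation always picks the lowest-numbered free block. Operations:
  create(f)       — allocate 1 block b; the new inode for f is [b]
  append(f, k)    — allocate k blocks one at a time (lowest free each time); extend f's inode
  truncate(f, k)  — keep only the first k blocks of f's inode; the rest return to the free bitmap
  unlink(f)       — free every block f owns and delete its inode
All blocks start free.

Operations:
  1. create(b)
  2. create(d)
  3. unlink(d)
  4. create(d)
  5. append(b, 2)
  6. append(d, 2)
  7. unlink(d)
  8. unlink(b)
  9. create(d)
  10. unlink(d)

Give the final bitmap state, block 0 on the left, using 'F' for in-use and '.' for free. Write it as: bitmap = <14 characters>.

[1] create(b) — b=0 (map F.............)
[2] create(d) — b=0 d=1 (map FF............)
[3] unlink(d) — b=0 (map F.............)
[4] create(d) — b=0 d=1 (map FF............)
[5] append(b, 2) — b=0,2,3 d=1 (map FFFF..........)
[6] append(d, 2) — b=0,2,3 d=1,4,5 (map FFFFFF........)
[7] unlink(d) — b=0,2,3 (map F.FF..........)
[8] unlink(b) —  (map ..............)
[9] create(d) — d=0 (map F.............)
[10] unlink(d) —  (map ..............)

bitmap = ..............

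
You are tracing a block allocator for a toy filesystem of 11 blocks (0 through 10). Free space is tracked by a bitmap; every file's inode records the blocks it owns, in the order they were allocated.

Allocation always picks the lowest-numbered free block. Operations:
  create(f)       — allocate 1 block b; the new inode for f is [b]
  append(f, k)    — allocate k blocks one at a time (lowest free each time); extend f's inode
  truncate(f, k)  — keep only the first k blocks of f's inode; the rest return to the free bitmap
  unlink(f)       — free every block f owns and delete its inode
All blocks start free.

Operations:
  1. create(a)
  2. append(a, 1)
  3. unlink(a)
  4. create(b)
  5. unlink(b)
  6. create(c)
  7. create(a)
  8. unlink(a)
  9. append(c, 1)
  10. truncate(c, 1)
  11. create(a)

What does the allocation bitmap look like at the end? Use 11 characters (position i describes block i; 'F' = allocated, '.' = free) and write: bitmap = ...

bitmap = FF.........

after create(a) → a:[0]  free=[F..........]
after append(a, 1) → a:[0, 1]  free=[FF.........]
after unlink(a) →   free=[...........]
after create(b) → b:[0]  free=[F..........]
after unlink(b) →   free=[...........]
after create(c) → c:[0]  free=[F..........]
after create(a) → a:[1], c:[0]  free=[FF.........]
after unlink(a) → c:[0]  free=[F..........]
after append(c, 1) → c:[0, 1]  free=[FF.........]
after truncate(c, 1) → c:[0]  free=[F..........]
after create(a) → a:[1], c:[0]  free=[FF.........]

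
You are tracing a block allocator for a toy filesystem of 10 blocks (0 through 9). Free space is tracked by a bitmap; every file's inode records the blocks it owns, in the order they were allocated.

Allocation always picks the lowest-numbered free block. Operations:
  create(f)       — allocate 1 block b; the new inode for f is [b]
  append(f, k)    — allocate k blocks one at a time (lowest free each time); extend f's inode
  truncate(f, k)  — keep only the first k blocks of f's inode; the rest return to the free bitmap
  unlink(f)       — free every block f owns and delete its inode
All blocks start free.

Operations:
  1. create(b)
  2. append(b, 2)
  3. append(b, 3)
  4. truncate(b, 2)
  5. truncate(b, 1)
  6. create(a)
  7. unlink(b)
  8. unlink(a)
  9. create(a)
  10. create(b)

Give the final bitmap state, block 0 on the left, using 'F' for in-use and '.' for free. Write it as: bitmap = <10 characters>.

bitmap = FF........

after create(b) → b:[0]  free=[F.........]
after append(b, 2) → b:[0, 1, 2]  free=[FFF.......]
after append(b, 3) → b:[0, 1, 2, 3, 4, 5]  free=[FFFFFF....]
after truncate(b, 2) → b:[0, 1]  free=[FF........]
after truncate(b, 1) → b:[0]  free=[F.........]
after create(a) → a:[1], b:[0]  free=[FF........]
after unlink(b) → a:[1]  free=[.F........]
after unlink(a) →   free=[..........]
after create(a) → a:[0]  free=[F.........]
after create(b) → a:[0], b:[1]  free=[FF........]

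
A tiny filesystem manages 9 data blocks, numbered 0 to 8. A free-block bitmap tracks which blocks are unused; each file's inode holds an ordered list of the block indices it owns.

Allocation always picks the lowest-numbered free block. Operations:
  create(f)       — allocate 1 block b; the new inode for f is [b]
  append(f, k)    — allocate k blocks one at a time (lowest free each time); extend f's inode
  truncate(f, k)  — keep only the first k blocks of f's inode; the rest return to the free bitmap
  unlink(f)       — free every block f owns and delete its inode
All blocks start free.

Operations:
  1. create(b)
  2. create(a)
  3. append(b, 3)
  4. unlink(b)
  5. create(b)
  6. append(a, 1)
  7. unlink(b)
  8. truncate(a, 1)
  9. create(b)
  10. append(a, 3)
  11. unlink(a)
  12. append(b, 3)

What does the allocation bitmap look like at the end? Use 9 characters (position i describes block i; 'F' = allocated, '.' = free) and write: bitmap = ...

bitmap = FFFF.....

[1] create(b) — b=0 (map F........)
[2] create(a) — a=1 b=0 (map FF.......)
[3] append(b, 3) — a=1 b=0,2,3,4 (map FFFFF....)
[4] unlink(b) — a=1 (map .F.......)
[5] create(b) — a=1 b=0 (map FF.......)
[6] append(a, 1) — a=1,2 b=0 (map FFF......)
[7] unlink(b) — a=1,2 (map .FF......)
[8] truncate(a, 1) — a=1 (map .F.......)
[9] create(b) — a=1 b=0 (map FF.......)
[10] append(a, 3) — a=1,2,3,4 b=0 (map FFFFF....)
[11] unlink(a) — b=0 (map F........)
[12] append(b, 3) — b=0,1,2,3 (map FFFF.....)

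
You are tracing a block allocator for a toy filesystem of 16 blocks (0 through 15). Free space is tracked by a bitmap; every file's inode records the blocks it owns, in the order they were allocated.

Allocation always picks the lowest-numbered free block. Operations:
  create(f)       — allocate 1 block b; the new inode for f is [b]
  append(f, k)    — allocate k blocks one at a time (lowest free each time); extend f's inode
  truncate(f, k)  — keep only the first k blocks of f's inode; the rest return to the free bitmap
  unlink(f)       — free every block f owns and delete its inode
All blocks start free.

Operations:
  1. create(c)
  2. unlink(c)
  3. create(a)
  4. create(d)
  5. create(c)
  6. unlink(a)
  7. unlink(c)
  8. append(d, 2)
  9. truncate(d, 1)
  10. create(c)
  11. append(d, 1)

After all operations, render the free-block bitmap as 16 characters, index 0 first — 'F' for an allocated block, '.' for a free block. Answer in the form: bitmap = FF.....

bitmap = FFF.............

[1] create(c) — c=0 (map F...............)
[2] unlink(c) —  (map ................)
[3] create(a) — a=0 (map F...............)
[4] create(d) — a=0 d=1 (map FF..............)
[5] create(c) — a=0 c=2 d=1 (map FFF.............)
[6] unlink(a) — c=2 d=1 (map .FF.............)
[7] unlink(c) — d=1 (map .F..............)
[8] append(d, 2) — d=1,0,2 (map FFF.............)
[9] truncate(d, 1) — d=1 (map .F..............)
[10] create(c) — c=0 d=1 (map FF..............)
[11] append(d, 1) — c=0 d=1,2 (map FFF.............)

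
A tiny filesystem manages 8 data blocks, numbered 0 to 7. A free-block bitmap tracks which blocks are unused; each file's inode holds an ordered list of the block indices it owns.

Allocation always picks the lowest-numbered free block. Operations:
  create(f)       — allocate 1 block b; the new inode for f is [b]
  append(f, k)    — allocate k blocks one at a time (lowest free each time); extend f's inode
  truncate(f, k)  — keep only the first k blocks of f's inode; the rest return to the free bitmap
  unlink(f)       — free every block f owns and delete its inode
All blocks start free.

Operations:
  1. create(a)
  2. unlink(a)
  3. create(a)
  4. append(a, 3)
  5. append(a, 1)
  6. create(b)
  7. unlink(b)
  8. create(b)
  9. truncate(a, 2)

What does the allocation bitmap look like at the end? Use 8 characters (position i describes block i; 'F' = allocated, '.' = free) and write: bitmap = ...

bitmap = FF...F..

after create(a) → a:[0]  free=[F.......]
after unlink(a) →   free=[........]
after create(a) → a:[0]  free=[F.......]
after append(a, 3) → a:[0, 1, 2, 3]  free=[FFFF....]
after append(a, 1) → a:[0, 1, 2, 3, 4]  free=[FFFFF...]
after create(b) → a:[0, 1, 2, 3, 4], b:[5]  free=[FFFFFF..]
after unlink(b) → a:[0, 1, 2, 3, 4]  free=[FFFFF...]
after create(b) → a:[0, 1, 2, 3, 4], b:[5]  free=[FFFFFF..]
after truncate(a, 2) → a:[0, 1], b:[5]  free=[FF...F..]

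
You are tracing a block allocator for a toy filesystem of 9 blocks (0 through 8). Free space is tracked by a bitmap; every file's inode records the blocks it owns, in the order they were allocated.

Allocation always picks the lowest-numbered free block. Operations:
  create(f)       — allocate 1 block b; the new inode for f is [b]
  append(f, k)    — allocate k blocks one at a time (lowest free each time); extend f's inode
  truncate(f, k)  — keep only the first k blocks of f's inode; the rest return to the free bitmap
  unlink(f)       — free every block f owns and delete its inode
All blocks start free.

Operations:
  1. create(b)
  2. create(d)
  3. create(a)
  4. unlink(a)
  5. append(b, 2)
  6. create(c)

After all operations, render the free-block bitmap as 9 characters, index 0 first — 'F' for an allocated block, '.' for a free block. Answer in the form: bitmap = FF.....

after create(b) → b:[0]  free=[F........]
after create(d) → b:[0], d:[1]  free=[FF.......]
after create(a) → a:[2], b:[0], d:[1]  free=[FFF......]
after unlink(a) → b:[0], d:[1]  free=[FF.......]
after append(b, 2) → b:[0, 2, 3], d:[1]  free=[FFFF.....]
after create(c) → b:[0, 2, 3], c:[4], d:[1]  free=[FFFFF....]

bitmap = FFFFF....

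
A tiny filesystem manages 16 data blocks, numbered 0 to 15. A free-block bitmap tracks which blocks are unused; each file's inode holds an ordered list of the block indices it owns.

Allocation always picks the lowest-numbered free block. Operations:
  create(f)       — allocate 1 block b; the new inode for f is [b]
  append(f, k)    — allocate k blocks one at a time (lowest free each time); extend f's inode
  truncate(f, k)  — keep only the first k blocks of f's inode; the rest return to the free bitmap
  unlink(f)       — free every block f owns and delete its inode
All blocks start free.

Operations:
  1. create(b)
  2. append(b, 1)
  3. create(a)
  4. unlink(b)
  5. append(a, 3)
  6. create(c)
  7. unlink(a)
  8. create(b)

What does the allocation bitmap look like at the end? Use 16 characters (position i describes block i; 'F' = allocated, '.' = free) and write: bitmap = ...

bitmap = F...F...........

after create(b) → b:[0]  free=[F...............]
after append(b, 1) → b:[0, 1]  free=[FF..............]
after create(a) → a:[2], b:[0, 1]  free=[FFF.............]
after unlink(b) → a:[2]  free=[..F.............]
after append(a, 3) → a:[2, 0, 1, 3]  free=[FFFF............]
after create(c) → a:[2, 0, 1, 3], c:[4]  free=[FFFFF...........]
after unlink(a) → c:[4]  free=[....F...........]
after create(b) → b:[0], c:[4]  free=[F...F...........]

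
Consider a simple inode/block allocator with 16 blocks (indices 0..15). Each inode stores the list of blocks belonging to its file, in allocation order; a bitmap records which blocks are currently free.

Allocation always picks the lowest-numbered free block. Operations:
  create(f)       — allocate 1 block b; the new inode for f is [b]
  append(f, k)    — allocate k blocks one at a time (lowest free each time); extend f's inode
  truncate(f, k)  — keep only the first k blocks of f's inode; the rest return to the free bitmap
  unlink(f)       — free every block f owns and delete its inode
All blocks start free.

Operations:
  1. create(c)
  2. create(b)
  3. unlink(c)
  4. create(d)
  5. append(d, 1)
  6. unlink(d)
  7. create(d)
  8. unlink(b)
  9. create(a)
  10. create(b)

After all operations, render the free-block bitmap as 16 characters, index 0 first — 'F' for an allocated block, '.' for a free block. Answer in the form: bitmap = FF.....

bitmap = FFF.............

[1] create(c) — c=0 (map F...............)
[2] create(b) — b=1 c=0 (map FF..............)
[3] unlink(c) — b=1 (map .F..............)
[4] create(d) — b=1 d=0 (map FF..............)
[5] append(d, 1) — b=1 d=0,2 (map FFF.............)
[6] unlink(d) — b=1 (map .F..............)
[7] create(d) — b=1 d=0 (map FF..............)
[8] unlink(b) — d=0 (map F...............)
[9] create(a) — a=1 d=0 (map FF..............)
[10] create(b) — a=1 b=2 d=0 (map FFF.............)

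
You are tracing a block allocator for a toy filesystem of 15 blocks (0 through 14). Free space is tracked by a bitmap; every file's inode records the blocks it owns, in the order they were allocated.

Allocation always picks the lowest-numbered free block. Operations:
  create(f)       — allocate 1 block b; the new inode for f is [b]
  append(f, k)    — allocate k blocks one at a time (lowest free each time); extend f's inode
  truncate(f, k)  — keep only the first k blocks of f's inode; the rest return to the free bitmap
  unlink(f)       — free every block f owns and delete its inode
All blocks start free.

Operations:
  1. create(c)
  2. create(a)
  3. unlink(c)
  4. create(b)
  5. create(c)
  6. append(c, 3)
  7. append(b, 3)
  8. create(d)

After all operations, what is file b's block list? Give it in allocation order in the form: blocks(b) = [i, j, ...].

blocks(b) = [0, 6, 7, 8]

create(c): bitmap=F.............. | c=[0]
create(a): bitmap=FF............. | a=[1] c=[0]
unlink(c): bitmap=.F............. | a=[1]
create(b): bitmap=FF............. | a=[1] b=[0]
create(c): bitmap=FFF............ | a=[1] b=[0] c=[2]
append(c, 3): bitmap=FFFFFF......... | a=[1] b=[0] c=[2, 3, 4, 5]
append(b, 3): bitmap=FFFFFFFFF...... | a=[1] b=[0, 6, 7, 8] c=[2, 3, 4, 5]
create(d): bitmap=FFFFFFFFFF..... | a=[1] b=[0, 6, 7, 8] c=[2, 3, 4, 5] d=[9]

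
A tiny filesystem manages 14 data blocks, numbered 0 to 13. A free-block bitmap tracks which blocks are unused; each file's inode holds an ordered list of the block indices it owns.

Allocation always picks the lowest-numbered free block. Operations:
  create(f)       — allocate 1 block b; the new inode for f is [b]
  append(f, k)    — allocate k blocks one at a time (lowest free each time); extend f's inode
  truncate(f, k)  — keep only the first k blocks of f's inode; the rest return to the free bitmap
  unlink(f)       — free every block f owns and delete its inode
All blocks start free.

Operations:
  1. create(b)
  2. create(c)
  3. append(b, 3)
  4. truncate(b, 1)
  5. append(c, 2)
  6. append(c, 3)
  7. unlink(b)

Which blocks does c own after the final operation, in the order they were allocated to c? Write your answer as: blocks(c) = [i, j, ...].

  1. create(b)  ⇒  F.............  {b→[0]}
  2. create(c)  ⇒  FF............  {b→[0]; c→[1]}
  3. append(b, 3)  ⇒  FFFFF.........  {b→[0, 2, 3, 4]; c→[1]}
  4. truncate(b, 1)  ⇒  FF............  {b→[0]; c→[1]}
  5. append(c, 2)  ⇒  FFFF..........  {b→[0]; c→[1, 2, 3]}
  6. append(c, 3)  ⇒  FFFFFFF.......  {b→[0]; c→[1, 2, 3, 4, 5, 6]}
  7. unlink(b)  ⇒  .FFFFFF.......  {c→[1, 2, 3, 4, 5, 6]}

blocks(c) = [1, 2, 3, 4, 5, 6]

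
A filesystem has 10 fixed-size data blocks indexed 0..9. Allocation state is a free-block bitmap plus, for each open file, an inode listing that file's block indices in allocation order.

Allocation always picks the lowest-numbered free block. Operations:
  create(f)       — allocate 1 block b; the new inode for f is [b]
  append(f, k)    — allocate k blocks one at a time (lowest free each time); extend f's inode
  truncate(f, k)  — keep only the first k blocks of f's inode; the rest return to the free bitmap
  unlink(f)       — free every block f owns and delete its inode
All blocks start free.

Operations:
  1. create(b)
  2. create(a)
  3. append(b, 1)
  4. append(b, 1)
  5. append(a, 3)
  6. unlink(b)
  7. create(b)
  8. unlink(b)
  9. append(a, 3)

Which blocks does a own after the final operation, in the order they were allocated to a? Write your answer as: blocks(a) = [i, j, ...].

blocks(a) = [1, 4, 5, 6, 0, 2, 3]

  1. create(b)  ⇒  F.........  {b→[0]}
  2. create(a)  ⇒  FF........  {a→[1]; b→[0]}
  3. append(b, 1)  ⇒  FFF.......  {a→[1]; b→[0, 2]}
  4. append(b, 1)  ⇒  FFFF......  {a→[1]; b→[0, 2, 3]}
  5. append(a, 3)  ⇒  FFFFFFF...  {a→[1, 4, 5, 6]; b→[0, 2, 3]}
  6. unlink(b)  ⇒  .F..FFF...  {a→[1, 4, 5, 6]}
  7. create(b)  ⇒  FF..FFF...  {a→[1, 4, 5, 6]; b→[0]}
  8. unlink(b)  ⇒  .F..FFF...  {a→[1, 4, 5, 6]}
  9. append(a, 3)  ⇒  FFFFFFF...  {a→[1, 4, 5, 6, 0, 2, 3]}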